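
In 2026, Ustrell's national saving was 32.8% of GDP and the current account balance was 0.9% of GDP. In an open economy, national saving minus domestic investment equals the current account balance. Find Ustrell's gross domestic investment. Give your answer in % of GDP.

31.9

I = S - CA = 32.8 - 0.9 = 31.9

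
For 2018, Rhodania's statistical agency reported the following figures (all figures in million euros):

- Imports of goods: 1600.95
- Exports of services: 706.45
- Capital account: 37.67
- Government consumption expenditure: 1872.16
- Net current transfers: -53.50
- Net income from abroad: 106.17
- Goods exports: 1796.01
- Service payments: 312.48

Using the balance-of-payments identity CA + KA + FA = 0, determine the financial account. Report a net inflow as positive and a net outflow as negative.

-679.37

Goods balance = 1796.01 - 1600.95 = 195.06
Services balance = 706.45 - 312.48 = 393.97
Trade balance (goods + services) = 195.06 + 393.97 = 589.03
Net primary income = 106.17
Net secondary income = -53.50
Current account = 589.03 + 106.17 + (-53.50) = 641.70
Financial account = -(641.70 + 37.67) = -679.37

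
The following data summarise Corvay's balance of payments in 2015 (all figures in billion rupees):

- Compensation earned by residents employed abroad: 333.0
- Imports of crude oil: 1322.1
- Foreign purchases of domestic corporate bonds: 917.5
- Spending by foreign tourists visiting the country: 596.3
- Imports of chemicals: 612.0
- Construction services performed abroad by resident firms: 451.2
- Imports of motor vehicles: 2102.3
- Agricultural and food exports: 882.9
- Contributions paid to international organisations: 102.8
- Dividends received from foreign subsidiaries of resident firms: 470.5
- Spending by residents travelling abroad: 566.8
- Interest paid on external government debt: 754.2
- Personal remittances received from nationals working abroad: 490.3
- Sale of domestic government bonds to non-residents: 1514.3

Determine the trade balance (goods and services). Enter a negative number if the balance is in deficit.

-2672.8

Goods: 882.9 - 1322.1 - 2102.3 - 612.0 = -3153.5
Services: 596.3 + 451.2 - 566.8 = 480.7
Trade balance = -3153.5 + 480.7 = -2672.8
(Excluded from the trade balance — primary income: compensation earned by residents employed abroad 333.0, dividends received from foreign subsidiaries of resident firms 470.5, interest paid on external government debt 754.2; financial account: foreign purchases of domestic corporate bonds 917.5, sale of domestic government bonds to non-residents 1514.3; secondary income: contributions paid to international organisations 102.8, personal remittances received from nationals working abroad 490.3.)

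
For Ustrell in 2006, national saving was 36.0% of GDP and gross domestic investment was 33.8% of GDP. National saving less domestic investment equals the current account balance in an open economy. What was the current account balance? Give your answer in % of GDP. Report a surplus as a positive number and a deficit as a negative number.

CA = S - I = 36.0 - 33.8 = 2.2

2.2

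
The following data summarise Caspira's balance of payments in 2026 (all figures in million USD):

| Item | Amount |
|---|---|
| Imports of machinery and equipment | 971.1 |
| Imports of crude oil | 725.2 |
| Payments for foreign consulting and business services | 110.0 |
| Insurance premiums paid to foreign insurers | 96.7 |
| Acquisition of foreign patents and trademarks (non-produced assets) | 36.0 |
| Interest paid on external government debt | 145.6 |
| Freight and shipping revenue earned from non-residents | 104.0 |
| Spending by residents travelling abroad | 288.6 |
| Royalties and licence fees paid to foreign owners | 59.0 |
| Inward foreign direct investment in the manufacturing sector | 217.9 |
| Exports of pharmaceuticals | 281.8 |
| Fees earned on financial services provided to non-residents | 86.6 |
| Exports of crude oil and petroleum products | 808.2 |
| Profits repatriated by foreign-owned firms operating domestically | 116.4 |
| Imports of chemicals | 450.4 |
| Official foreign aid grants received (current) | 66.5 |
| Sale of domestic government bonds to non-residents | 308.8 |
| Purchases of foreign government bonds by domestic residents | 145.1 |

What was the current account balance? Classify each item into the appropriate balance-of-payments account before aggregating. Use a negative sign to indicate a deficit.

-1615.9

Goods: -971.1 + 808.2 + 281.8 - 450.4 - 725.2 = -1056.7
Services: -96.7 + 104.0 - 288.6 - 110.0 - 59.0 + 86.6 = -363.7
Primary income: -116.4 - 145.6 = -262.0
Secondary income: 66.5
Current account = (-1056.7) + (-363.7) + (-262.0) + 66.5 = -1615.9
(Excluded from the current account — capital account: acquisition of foreign patents and trademarks (non-produced assets) 36.0; financial account: inward foreign direct investment in the manufacturing sector 217.9, sale of domestic government bonds to non-residents 308.8, purchases of foreign government bonds by domestic residents 145.1.)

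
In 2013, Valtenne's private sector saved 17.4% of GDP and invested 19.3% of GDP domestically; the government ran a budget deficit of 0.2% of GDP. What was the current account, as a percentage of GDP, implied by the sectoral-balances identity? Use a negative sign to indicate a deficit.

-2.1

By the sectoral-balances identity, CA = (S_private - I) + (T - G).
Private balance = 17.4 - 19.3 = -1.9
Government balance (T - G) = -0.2
CA = -1.9 + (-0.2) = -2.1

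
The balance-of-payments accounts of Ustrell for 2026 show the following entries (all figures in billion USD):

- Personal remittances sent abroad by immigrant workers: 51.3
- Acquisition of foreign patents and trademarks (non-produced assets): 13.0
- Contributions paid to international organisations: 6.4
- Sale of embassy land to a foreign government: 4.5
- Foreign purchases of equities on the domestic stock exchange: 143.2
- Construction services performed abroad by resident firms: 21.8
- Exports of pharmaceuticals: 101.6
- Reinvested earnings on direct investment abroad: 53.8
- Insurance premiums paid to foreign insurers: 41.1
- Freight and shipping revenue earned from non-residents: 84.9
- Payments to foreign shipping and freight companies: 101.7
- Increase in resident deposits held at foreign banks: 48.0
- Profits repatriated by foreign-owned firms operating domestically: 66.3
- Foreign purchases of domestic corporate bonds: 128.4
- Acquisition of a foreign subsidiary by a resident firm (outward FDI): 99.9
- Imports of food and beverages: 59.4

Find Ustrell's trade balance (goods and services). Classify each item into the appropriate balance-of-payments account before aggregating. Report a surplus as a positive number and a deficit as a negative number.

6.1

Goods: -59.4 + 101.6 = 42.2
Services: -101.7 + 84.9 - 41.1 + 21.8 = -36.1
Trade balance = 42.2 + (-36.1) = 6.1
(Excluded from the trade balance — secondary income: personal remittances sent abroad by immigrant workers 51.3, contributions paid to international organisations 6.4; capital account: acquisition of foreign patents and trademarks (non-produced assets) 13.0, sale of embassy land to a foreign government 4.5; financial account: foreign purchases of equities on the domestic stock exchange 143.2, increase in resident deposits held at foreign banks 48.0, foreign purchases of domestic corporate bonds 128.4, acquisition of a foreign subsidiary by a resident firm (outward FDI) 99.9; primary income: reinvested earnings on direct investment abroad 53.8, profits repatriated by foreign-owned firms operating domestically 66.3.)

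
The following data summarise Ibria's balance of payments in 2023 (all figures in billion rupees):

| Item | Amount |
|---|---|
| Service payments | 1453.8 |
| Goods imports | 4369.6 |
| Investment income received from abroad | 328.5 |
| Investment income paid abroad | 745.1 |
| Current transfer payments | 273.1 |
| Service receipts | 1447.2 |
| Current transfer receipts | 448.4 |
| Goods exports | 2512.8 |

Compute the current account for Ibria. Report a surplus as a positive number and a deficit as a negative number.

Goods balance = 2512.8 - 4369.6 = -1856.8
Services balance = 1447.2 - 1453.8 = -6.6
Trade balance (goods + services) = -1856.8 + (-6.6) = -1863.4
Net primary income = 328.5 - 745.1 = -416.6
Net secondary income = 448.4 - 273.1 = 175.3
Current account = -1863.4 + (-416.6) + 175.3 = -2104.7

-2104.7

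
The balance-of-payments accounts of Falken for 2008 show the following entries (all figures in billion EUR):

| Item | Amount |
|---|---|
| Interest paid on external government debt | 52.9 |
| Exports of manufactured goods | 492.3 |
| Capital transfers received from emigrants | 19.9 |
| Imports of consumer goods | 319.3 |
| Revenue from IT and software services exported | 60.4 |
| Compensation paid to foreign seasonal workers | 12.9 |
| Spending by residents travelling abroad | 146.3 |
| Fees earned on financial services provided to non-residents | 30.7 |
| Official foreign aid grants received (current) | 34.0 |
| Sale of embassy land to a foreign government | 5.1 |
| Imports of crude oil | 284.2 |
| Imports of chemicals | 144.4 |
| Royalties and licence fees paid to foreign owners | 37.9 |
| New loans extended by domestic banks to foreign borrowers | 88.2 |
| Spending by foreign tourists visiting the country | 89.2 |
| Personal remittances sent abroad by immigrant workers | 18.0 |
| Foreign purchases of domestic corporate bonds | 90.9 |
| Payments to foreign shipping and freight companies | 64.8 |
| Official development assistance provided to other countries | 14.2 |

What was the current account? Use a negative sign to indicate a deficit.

Goods: -284.2 - 319.3 - 144.4 + 492.3 = -255.6
Services: -146.3 + 60.4 + 30.7 - 64.8 + 89.2 - 37.9 = -68.7
Primary income: -52.9 - 12.9 = -65.8
Secondary income: -18.0 - 14.2 + 34.0 = 1.8
Current account = (-255.6) + (-68.7) + (-65.8) + 1.8 = -388.3
(Excluded from the current account — capital account: capital transfers received from emigrants 19.9, sale of embassy land to a foreign government 5.1; financial account: new loans extended by domestic banks to foreign borrowers 88.2, foreign purchases of domestic corporate bonds 90.9.)

-388.3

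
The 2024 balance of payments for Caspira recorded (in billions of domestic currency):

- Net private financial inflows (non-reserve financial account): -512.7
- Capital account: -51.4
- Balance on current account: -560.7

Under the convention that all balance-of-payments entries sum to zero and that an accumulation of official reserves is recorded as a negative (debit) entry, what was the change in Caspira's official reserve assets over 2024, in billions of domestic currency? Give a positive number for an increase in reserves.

-1124.8

Official reserve transactions balance = -((-560.7) + (-51.4) + (-512.7)) = 1124.8
An accumulation of reserves is recorded as a debit (negative entry), so the change in the stock of reserves is the negative of that balance.
Change in official reserves = -(1124.8) = -1124.8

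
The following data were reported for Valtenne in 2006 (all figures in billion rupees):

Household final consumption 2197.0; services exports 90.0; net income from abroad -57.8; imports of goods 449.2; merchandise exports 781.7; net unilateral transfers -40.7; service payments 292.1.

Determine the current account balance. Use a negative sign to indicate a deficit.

31.9

Goods balance = 781.7 - 449.2 = 332.5
Services balance = 90.0 - 292.1 = -202.1
Trade balance (goods + services) = 332.5 + (-202.1) = 130.4
Net primary income = -57.8
Net secondary income = -40.7
Current account = 130.4 + (-57.8) + (-40.7) = 31.9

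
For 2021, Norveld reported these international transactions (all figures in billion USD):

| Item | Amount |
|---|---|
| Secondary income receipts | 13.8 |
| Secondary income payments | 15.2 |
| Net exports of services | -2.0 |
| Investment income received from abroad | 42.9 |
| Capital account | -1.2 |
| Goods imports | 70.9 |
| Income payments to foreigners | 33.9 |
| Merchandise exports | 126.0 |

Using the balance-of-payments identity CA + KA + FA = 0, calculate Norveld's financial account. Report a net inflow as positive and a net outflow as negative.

-59.5

Goods balance = 126.0 - 70.9 = 55.1
Services balance = -2.0
Trade balance (goods + services) = 55.1 + (-2.0) = 53.1
Net primary income = 42.9 - 33.9 = 9.0
Net secondary income = 13.8 - 15.2 = -1.4
Current account = 53.1 + 9.0 + (-1.4) = 60.7
Financial account = -(60.7 + (-1.2)) = -59.5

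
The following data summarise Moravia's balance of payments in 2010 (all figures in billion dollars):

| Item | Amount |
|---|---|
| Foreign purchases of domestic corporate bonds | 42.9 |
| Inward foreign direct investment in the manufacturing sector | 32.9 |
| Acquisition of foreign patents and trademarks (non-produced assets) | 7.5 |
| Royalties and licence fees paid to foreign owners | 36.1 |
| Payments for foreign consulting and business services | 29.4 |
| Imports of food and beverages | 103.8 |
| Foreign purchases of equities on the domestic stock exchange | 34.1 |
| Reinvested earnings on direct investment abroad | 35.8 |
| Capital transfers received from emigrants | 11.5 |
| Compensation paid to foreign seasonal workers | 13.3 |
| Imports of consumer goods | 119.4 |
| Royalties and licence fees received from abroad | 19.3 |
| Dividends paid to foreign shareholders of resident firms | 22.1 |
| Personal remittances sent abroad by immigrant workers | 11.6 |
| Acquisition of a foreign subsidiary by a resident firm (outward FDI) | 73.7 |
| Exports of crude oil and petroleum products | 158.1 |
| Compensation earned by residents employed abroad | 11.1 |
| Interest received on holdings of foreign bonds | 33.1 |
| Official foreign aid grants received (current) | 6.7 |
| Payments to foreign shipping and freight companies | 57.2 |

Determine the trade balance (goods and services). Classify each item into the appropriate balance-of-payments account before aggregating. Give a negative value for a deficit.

-168.5

Goods: -119.4 - 103.8 + 158.1 = -65.1
Services: -57.2 - 29.4 - 36.1 + 19.3 = -103.4
Trade balance = -65.1 + (-103.4) = -168.5
(Excluded from the trade balance — financial account: foreign purchases of domestic corporate bonds 42.9, inward foreign direct investment in the manufacturing sector 32.9, foreign purchases of equities on the domestic stock exchange 34.1, acquisition of a foreign subsidiary by a resident firm (outward FDI) 73.7; capital account: acquisition of foreign patents and trademarks (non-produced assets) 7.5, capital transfers received from emigrants 11.5; primary income: reinvested earnings on direct investment abroad 35.8, compensation paid to foreign seasonal workers 13.3, dividends paid to foreign shareholders of resident firms 22.1, compensation earned by residents employed abroad 11.1, interest received on holdings of foreign bonds 33.1; secondary income: personal remittances sent abroad by immigrant workers 11.6, official foreign aid grants received (current) 6.7.)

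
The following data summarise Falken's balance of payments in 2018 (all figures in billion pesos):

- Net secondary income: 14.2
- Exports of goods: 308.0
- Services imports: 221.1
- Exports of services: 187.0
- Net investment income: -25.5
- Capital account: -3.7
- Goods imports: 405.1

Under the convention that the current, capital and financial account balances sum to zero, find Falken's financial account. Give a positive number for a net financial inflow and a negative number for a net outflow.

Goods balance = 308.0 - 405.1 = -97.1
Services balance = 187.0 - 221.1 = -34.1
Trade balance (goods + services) = -97.1 + (-34.1) = -131.2
Net primary income = -25.5
Net secondary income = 14.2
Current account = -131.2 + (-25.5) + 14.2 = -142.5
Financial account = -(-142.5 + (-3.7)) = 146.2

146.2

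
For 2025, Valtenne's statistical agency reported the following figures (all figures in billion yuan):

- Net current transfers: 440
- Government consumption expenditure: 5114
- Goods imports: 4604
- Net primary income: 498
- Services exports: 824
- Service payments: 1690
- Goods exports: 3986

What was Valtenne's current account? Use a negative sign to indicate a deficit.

Goods balance = 3986 - 4604 = -618
Services balance = 824 - 1690 = -866
Trade balance (goods + services) = -618 + (-866) = -1484
Net primary income = 498
Net secondary income = 440
Current account = -1484 + 498 + 440 = -546

-546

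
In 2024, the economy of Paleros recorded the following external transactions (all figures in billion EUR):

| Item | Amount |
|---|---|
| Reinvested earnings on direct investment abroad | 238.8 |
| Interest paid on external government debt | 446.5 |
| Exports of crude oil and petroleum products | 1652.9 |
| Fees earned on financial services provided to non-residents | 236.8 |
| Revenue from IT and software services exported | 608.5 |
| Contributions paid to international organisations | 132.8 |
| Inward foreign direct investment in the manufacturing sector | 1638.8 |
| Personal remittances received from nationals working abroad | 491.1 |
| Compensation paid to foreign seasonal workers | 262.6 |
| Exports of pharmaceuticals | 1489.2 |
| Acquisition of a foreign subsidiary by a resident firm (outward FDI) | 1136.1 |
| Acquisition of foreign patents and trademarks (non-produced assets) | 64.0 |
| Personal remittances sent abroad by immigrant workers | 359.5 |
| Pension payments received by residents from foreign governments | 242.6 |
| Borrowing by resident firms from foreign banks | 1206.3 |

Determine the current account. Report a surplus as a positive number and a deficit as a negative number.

Goods: 1489.2 + 1652.9 = 3142.1
Services: 236.8 + 608.5 = 845.3
Primary income: -262.6 - 446.5 + 238.8 = -470.3
Secondary income: -132.8 - 359.5 + 242.6 + 491.1 = 241.4
Current account = 3142.1 + 845.3 + (-470.3) + 241.4 = 3758.5
(Excluded from the current account — financial account: inward foreign direct investment in the manufacturing sector 1638.8, acquisition of a foreign subsidiary by a resident firm (outward FDI) 1136.1, borrowing by resident firms from foreign banks 1206.3; capital account: acquisition of foreign patents and trademarks (non-produced assets) 64.0.)

3758.5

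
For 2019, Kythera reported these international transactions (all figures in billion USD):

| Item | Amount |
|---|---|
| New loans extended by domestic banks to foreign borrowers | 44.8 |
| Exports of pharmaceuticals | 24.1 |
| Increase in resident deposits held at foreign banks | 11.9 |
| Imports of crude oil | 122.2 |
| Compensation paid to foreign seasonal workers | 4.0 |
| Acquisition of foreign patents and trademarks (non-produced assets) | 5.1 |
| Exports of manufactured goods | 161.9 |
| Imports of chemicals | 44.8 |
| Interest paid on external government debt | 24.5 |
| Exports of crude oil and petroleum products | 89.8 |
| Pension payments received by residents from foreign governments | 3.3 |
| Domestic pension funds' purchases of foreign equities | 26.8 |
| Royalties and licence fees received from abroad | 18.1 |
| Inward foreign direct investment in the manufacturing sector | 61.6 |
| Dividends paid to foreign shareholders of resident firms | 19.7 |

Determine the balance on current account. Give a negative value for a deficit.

82.0

Goods: 89.8 - 44.8 + 24.1 + 161.9 - 122.2 = 108.8
Services: 18.1
Primary income: -4.0 - 19.7 - 24.5 = -48.2
Secondary income: 3.3
Current account = 108.8 + 18.1 + (-48.2) + 3.3 = 82.0
(Excluded from the current account — financial account: new loans extended by domestic banks to foreign borrowers 44.8, increase in resident deposits held at foreign banks 11.9, domestic pension funds' purchases of foreign equities 26.8, inward foreign direct investment in the manufacturing sector 61.6; capital account: acquisition of foreign patents and trademarks (non-produced assets) 5.1.)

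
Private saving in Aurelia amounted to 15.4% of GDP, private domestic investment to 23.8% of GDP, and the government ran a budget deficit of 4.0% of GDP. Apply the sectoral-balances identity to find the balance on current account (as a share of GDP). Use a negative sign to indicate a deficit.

-12.4

By the sectoral-balances identity, CA = (S_private - I) + (T - G).
Private balance = 15.4 - 23.8 = -8.4
Government balance (T - G) = -4.0
CA = -8.4 + (-4.0) = -12.4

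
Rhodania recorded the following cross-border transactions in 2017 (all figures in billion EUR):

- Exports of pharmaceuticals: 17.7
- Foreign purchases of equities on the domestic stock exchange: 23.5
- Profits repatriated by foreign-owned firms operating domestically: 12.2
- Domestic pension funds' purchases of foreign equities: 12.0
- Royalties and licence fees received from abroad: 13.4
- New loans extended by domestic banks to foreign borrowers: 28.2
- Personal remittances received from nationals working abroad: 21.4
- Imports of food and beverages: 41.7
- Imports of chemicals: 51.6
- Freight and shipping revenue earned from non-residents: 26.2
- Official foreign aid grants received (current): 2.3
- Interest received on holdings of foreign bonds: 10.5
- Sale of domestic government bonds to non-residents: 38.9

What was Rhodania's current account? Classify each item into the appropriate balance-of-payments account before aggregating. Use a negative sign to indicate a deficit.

Goods: 17.7 - 51.6 - 41.7 = -75.6
Services: 13.4 + 26.2 = 39.6
Primary income: 10.5 - 12.2 = -1.7
Secondary income: 2.3 + 21.4 = 23.7
Current account = (-75.6) + 39.6 + (-1.7) + 23.7 = -14.0
(Excluded from the current account — financial account: foreign purchases of equities on the domestic stock exchange 23.5, domestic pension funds' purchases of foreign equities 12.0, new loans extended by domestic banks to foreign borrowers 28.2, sale of domestic government bonds to non-residents 38.9.)

-14.0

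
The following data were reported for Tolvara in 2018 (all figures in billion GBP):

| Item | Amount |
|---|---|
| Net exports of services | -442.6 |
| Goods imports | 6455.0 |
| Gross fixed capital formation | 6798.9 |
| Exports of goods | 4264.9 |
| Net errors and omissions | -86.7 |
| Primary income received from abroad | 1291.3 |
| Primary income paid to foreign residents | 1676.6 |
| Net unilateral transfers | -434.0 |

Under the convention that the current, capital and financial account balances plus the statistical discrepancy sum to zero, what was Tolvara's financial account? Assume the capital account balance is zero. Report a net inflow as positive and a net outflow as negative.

Goods balance = 4264.9 - 6455.0 = -2190.1
Services balance = -442.6
Trade balance (goods + services) = -2190.1 + (-442.6) = -2632.7
Net primary income = 1291.3 - 1676.6 = -385.3
Net secondary income = -434.0
Current account = -2632.7 + (-385.3) + (-434.0) = -3452.0
Financial account = -(-3452.0 + (-86.7)) = 3538.7

3538.7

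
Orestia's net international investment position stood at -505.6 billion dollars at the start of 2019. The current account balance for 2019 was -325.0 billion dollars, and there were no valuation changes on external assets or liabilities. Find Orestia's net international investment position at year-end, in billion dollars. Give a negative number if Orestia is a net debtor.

-830.6

With no valuation effects, change in NIIP = current account = -325.0
End-of-year NIIP = -505.6 + (-325.0) = -830.6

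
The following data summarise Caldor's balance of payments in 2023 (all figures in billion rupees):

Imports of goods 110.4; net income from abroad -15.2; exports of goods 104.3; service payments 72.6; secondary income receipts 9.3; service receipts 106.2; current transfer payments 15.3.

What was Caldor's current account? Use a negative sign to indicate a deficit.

6.3

Goods balance = 104.3 - 110.4 = -6.1
Services balance = 106.2 - 72.6 = 33.6
Trade balance (goods + services) = -6.1 + 33.6 = 27.5
Net primary income = -15.2
Net secondary income = 9.3 - 15.3 = -6.0
Current account = 27.5 + (-15.2) + (-6.0) = 6.3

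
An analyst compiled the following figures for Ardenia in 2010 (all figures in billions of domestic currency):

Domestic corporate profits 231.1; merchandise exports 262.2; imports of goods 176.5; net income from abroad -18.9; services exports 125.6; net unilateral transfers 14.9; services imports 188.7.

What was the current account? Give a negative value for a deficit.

18.6

Goods balance = 262.2 - 176.5 = 85.7
Services balance = 125.6 - 188.7 = -63.1
Trade balance (goods + services) = 85.7 + (-63.1) = 22.6
Net primary income = -18.9
Net secondary income = 14.9
Current account = 22.6 + (-18.9) + 14.9 = 18.6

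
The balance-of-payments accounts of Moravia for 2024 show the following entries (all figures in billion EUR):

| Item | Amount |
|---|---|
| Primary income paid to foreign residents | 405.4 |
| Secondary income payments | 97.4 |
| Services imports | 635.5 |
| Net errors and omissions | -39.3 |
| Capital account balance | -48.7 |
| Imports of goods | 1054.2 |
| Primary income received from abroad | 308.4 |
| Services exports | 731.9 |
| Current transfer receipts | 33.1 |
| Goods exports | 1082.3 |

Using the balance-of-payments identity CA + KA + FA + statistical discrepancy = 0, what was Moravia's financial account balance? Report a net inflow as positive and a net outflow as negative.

124.8

Goods balance = 1082.3 - 1054.2 = 28.1
Services balance = 731.9 - 635.5 = 96.4
Trade balance (goods + services) = 28.1 + 96.4 = 124.5
Net primary income = 308.4 - 405.4 = -97.0
Net secondary income = 33.1 - 97.4 = -64.3
Current account = 124.5 + (-97.0) + (-64.3) = -36.8
Financial account = -(-36.8 + (-48.7) + (-39.3)) = 124.8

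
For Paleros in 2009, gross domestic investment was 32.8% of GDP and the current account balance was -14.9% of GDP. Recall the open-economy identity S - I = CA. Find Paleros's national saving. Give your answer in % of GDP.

17.9

S - I = CA (net lending to the rest of the world).
S = I + CA = 32.8 + (-14.9) = 17.9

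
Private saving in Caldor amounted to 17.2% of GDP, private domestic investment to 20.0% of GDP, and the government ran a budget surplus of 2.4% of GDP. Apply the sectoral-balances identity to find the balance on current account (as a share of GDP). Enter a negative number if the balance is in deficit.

By the sectoral-balances identity, CA = (S_private - I) + (T - G).
Private balance = 17.2 - 20.0 = -2.8
Government balance (T - G) = 2.4
CA = -2.8 + 2.4 = -0.4

-0.4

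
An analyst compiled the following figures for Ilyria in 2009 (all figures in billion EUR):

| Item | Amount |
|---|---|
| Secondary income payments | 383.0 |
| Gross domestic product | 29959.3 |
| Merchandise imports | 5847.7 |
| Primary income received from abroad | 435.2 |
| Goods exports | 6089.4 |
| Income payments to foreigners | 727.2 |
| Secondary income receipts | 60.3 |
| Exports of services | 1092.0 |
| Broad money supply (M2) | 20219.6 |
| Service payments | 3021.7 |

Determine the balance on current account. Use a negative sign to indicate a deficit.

-2302.7

Goods balance = 6089.4 - 5847.7 = 241.7
Services balance = 1092.0 - 3021.7 = -1929.7
Trade balance (goods + services) = 241.7 + (-1929.7) = -1688.0
Net primary income = 435.2 - 727.2 = -292.0
Net secondary income = 60.3 - 383.0 = -322.7
Current account = -1688.0 + (-292.0) + (-322.7) = -2302.7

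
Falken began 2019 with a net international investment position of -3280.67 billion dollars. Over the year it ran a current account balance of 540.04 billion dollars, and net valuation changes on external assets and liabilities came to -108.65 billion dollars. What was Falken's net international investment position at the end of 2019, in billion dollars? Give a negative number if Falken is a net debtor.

Change in NIIP = current account + net valuation change = 540.04 + (-108.65) = 431.39
End-of-year NIIP = -3280.67 + 431.39 = -2849.28

-2849.28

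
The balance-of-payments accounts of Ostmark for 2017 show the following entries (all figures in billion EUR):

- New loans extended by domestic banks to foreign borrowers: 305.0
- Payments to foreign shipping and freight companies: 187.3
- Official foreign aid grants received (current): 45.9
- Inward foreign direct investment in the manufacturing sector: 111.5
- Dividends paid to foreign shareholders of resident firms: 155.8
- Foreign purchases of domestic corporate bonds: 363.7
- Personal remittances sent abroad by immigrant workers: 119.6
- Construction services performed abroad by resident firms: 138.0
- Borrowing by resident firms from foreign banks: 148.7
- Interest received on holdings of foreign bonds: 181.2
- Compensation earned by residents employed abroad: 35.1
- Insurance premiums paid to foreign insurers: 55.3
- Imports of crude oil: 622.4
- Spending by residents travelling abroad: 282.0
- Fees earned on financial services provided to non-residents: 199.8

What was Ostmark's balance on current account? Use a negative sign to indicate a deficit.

Goods: -622.4
Services: 199.8 + 138.0 - 282.0 - 187.3 - 55.3 = -186.8
Primary income: 181.2 + 35.1 - 155.8 = 60.5
Secondary income: 45.9 - 119.6 = -73.7
Current account = (-622.4) + (-186.8) + 60.5 + (-73.7) = -822.4
(Excluded from the current account — financial account: new loans extended by domestic banks to foreign borrowers 305.0, inward foreign direct investment in the manufacturing sector 111.5, foreign purchases of domestic corporate bonds 363.7, borrowing by resident firms from foreign banks 148.7.)

-822.4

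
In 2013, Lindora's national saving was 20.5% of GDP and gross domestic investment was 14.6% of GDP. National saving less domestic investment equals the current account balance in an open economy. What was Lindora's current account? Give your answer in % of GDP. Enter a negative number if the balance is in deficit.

5.9

CA = S - I = 20.5 - 14.6 = 5.9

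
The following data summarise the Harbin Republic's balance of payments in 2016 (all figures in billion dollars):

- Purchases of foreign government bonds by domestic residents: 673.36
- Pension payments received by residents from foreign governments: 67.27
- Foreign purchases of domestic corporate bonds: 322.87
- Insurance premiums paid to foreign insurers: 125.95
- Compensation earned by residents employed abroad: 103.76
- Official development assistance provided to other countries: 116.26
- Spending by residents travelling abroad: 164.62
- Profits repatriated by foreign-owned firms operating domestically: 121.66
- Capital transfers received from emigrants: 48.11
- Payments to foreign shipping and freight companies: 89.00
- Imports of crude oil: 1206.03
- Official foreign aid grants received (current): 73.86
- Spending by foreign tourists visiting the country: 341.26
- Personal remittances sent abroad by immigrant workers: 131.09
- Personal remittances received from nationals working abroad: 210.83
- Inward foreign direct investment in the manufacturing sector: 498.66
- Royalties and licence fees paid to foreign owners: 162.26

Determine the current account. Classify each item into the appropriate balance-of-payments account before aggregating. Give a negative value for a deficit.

-1319.89

Goods: -1206.03
Services: -162.26 - 125.95 - 89.00 - 164.62 + 341.26 = -200.57
Primary income: -121.66 + 103.76 = -17.90
Secondary income: -116.26 - 131.09 + 73.86 + 67.27 + 210.83 = 104.61
Current account = (-1206.03) + (-200.57) + (-17.90) + 104.61 = -1319.89
(Excluded from the current account — financial account: purchases of foreign government bonds by domestic residents 673.36, foreign purchases of domestic corporate bonds 322.87, inward foreign direct investment in the manufacturing sector 498.66; capital account: capital transfers received from emigrants 48.11.)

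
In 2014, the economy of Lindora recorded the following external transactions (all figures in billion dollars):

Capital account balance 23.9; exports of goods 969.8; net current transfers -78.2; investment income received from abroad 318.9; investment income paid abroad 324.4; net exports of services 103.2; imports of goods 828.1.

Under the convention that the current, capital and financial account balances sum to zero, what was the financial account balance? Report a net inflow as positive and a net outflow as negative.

Goods balance = 969.8 - 828.1 = 141.7
Services balance = 103.2
Trade balance (goods + services) = 141.7 + 103.2 = 244.9
Net primary income = 318.9 - 324.4 = -5.5
Net secondary income = -78.2
Current account = 244.9 + (-5.5) + (-78.2) = 161.2
Financial account = -(161.2 + 23.9) = -185.1

-185.1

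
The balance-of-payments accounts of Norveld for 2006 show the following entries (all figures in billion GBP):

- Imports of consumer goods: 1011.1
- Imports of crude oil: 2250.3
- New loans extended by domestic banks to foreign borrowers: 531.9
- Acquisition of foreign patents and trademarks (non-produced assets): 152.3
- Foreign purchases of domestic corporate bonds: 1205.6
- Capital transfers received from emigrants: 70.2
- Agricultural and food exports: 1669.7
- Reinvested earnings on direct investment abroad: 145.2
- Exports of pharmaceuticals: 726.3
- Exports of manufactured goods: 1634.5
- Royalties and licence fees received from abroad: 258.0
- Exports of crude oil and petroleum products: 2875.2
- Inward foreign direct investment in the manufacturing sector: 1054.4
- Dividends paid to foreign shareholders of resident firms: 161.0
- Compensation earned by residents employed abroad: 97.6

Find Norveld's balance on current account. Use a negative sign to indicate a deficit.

3984.1

Goods: 726.3 + 2875.2 - 1011.1 + 1634.5 - 2250.3 + 1669.7 = 3644.3
Services: 258.0
Primary income: 145.2 + 97.6 - 161.0 = 81.8
Current account = 3644.3 + 258.0 + 81.8 = 3984.1
(Excluded from the current account — financial account: new loans extended by domestic banks to foreign borrowers 531.9, foreign purchases of domestic corporate bonds 1205.6, inward foreign direct investment in the manufacturing sector 1054.4; capital account: acquisition of foreign patents and trademarks (non-produced assets) 152.3, capital transfers received from emigrants 70.2.)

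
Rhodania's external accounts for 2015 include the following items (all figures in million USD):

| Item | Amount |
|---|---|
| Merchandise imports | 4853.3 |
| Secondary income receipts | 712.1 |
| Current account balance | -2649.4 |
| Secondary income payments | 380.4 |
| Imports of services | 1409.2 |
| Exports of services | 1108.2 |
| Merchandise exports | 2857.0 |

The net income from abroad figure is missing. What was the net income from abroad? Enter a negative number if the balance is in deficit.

Current account = goods balance + services balance + net primary income + net secondary income
Sum of the known components = -1965.6
Net income from abroad = CA - (known components) = -2649.4 - (-1965.6) = -683.8

-683.8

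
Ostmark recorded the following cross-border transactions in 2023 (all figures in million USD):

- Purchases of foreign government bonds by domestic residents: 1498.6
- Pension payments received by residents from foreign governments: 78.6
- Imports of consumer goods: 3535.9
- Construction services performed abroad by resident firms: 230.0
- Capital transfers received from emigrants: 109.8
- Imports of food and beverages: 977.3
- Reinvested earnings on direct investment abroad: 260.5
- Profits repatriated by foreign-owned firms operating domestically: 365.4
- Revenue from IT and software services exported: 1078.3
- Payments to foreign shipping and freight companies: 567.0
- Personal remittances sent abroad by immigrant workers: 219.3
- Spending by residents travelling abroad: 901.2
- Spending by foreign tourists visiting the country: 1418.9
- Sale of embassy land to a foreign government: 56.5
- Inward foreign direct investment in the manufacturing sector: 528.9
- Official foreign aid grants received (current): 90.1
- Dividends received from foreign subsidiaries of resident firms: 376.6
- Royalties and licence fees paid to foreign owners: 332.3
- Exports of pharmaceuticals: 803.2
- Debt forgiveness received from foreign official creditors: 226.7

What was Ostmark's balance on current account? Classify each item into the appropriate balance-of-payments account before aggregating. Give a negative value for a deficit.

Goods: 803.2 - 3535.9 - 977.3 = -3710.0
Services: -567.0 + 230.0 + 1418.9 + 1078.3 - 901.2 - 332.3 = 926.7
Primary income: 260.5 + 376.6 - 365.4 = 271.7
Secondary income: 78.6 - 219.3 + 90.1 = -50.6
Current account = (-3710.0) + 926.7 + 271.7 + (-50.6) = -2562.2
(Excluded from the current account — financial account: purchases of foreign government bonds by domestic residents 1498.6, inward foreign direct investment in the manufacturing sector 528.9; capital account: capital transfers received from emigrants 109.8, sale of embassy land to a foreign government 56.5, debt forgiveness received from foreign official creditors 226.7.)

-2562.2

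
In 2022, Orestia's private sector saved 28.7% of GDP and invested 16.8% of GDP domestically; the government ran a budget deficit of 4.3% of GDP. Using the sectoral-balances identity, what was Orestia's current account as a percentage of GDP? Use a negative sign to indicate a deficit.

7.6

By the sectoral-balances identity, CA = (S_private - I) + (T - G).
Private balance = 28.7 - 16.8 = 11.9
Government balance (T - G) = -4.3
CA = 11.9 + (-4.3) = 7.6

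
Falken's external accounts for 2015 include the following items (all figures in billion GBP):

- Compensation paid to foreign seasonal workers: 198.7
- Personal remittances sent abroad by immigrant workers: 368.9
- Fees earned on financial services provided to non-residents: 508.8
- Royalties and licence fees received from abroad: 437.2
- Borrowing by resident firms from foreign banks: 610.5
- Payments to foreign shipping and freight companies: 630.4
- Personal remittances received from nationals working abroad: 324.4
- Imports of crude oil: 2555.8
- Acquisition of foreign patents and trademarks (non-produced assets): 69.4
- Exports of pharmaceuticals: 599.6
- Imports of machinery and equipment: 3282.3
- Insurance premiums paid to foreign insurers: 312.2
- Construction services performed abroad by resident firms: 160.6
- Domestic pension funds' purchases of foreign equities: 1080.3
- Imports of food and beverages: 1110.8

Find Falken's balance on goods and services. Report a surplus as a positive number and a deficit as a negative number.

Goods: -2555.8 - 3282.3 + 599.6 - 1110.8 = -6349.3
Services: 437.2 - 312.2 + 508.8 - 630.4 + 160.6 = 164.0
Trade balance = -6349.3 + 164.0 = -6185.3
(Excluded from the trade balance — primary income: compensation paid to foreign seasonal workers 198.7; secondary income: personal remittances sent abroad by immigrant workers 368.9, personal remittances received from nationals working abroad 324.4; financial account: borrowing by resident firms from foreign banks 610.5, domestic pension funds' purchases of foreign equities 1080.3; capital account: acquisition of foreign patents and trademarks (non-produced assets) 69.4.)

-6185.3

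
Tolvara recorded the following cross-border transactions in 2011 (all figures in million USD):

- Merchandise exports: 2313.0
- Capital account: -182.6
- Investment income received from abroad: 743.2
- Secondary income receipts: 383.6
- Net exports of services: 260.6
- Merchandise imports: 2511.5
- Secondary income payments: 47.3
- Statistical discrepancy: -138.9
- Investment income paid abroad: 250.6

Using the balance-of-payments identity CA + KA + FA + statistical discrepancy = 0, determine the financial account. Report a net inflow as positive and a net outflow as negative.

-569.5

Goods balance = 2313.0 - 2511.5 = -198.5
Services balance = 260.6
Trade balance (goods + services) = -198.5 + 260.6 = 62.1
Net primary income = 743.2 - 250.6 = 492.6
Net secondary income = 383.6 - 47.3 = 336.3
Current account = 62.1 + 492.6 + 336.3 = 891.0
Financial account = -(891.0 + (-182.6) + (-138.9)) = -569.5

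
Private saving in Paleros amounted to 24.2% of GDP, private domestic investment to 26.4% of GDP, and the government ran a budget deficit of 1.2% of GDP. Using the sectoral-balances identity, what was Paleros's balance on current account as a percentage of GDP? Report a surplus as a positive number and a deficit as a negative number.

-3.4

By the sectoral-balances identity, CA = (S_private - I) + (T - G).
Private balance = 24.2 - 26.4 = -2.2
Government balance (T - G) = -1.2
CA = -2.2 + (-1.2) = -3.4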